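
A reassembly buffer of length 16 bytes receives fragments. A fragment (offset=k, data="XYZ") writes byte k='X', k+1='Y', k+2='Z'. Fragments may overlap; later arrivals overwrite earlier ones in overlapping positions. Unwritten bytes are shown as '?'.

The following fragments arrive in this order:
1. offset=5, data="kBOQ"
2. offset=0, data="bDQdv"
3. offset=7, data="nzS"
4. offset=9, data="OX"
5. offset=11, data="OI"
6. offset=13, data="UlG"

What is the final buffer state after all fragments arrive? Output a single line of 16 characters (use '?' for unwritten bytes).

Fragment 1: offset=5 data="kBOQ" -> buffer=?????kBOQ???????
Fragment 2: offset=0 data="bDQdv" -> buffer=bDQdvkBOQ???????
Fragment 3: offset=7 data="nzS" -> buffer=bDQdvkBnzS??????
Fragment 4: offset=9 data="OX" -> buffer=bDQdvkBnzOX?????
Fragment 5: offset=11 data="OI" -> buffer=bDQdvkBnzOXOI???
Fragment 6: offset=13 data="UlG" -> buffer=bDQdvkBnzOXOIUlG

Answer: bDQdvkBnzOXOIUlG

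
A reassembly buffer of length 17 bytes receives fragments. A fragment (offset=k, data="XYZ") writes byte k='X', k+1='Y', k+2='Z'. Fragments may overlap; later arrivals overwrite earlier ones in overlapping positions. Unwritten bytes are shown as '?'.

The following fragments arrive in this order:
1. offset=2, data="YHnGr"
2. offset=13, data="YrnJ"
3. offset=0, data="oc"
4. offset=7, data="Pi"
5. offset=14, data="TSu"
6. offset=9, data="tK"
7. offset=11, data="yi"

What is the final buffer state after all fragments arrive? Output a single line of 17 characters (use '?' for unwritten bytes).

Answer: ocYHnGrPitKyiYTSu

Derivation:
Fragment 1: offset=2 data="YHnGr" -> buffer=??YHnGr??????????
Fragment 2: offset=13 data="YrnJ" -> buffer=??YHnGr??????YrnJ
Fragment 3: offset=0 data="oc" -> buffer=ocYHnGr??????YrnJ
Fragment 4: offset=7 data="Pi" -> buffer=ocYHnGrPi????YrnJ
Fragment 5: offset=14 data="TSu" -> buffer=ocYHnGrPi????YTSu
Fragment 6: offset=9 data="tK" -> buffer=ocYHnGrPitK??YTSu
Fragment 7: offset=11 data="yi" -> buffer=ocYHnGrPitKyiYTSu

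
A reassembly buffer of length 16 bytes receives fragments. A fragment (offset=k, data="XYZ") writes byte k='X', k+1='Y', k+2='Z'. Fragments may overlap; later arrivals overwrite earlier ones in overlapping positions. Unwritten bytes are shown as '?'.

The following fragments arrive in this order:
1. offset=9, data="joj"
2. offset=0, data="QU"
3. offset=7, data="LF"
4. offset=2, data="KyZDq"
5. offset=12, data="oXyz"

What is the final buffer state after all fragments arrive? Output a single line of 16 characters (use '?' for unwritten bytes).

Fragment 1: offset=9 data="joj" -> buffer=?????????joj????
Fragment 2: offset=0 data="QU" -> buffer=QU???????joj????
Fragment 3: offset=7 data="LF" -> buffer=QU?????LFjoj????
Fragment 4: offset=2 data="KyZDq" -> buffer=QUKyZDqLFjoj????
Fragment 5: offset=12 data="oXyz" -> buffer=QUKyZDqLFjojoXyz

Answer: QUKyZDqLFjojoXyz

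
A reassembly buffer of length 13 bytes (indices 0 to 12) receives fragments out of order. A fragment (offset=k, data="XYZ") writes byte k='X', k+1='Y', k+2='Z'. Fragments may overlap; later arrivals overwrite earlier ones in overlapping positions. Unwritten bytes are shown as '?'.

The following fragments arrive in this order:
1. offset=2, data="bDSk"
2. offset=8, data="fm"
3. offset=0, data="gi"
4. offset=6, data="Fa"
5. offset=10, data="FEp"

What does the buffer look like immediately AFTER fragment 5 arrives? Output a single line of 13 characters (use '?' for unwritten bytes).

Answer: gibDSkFafmFEp

Derivation:
Fragment 1: offset=2 data="bDSk" -> buffer=??bDSk???????
Fragment 2: offset=8 data="fm" -> buffer=??bDSk??fm???
Fragment 3: offset=0 data="gi" -> buffer=gibDSk??fm???
Fragment 4: offset=6 data="Fa" -> buffer=gibDSkFafm???
Fragment 5: offset=10 data="FEp" -> buffer=gibDSkFafmFEp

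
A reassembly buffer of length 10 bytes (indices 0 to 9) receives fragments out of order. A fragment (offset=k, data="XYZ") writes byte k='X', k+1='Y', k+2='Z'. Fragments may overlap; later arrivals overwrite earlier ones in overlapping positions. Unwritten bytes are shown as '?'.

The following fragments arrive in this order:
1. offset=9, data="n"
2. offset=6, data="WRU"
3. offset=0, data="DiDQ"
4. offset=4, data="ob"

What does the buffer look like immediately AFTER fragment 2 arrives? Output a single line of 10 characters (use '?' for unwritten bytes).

Answer: ??????WRUn

Derivation:
Fragment 1: offset=9 data="n" -> buffer=?????????n
Fragment 2: offset=6 data="WRU" -> buffer=??????WRUn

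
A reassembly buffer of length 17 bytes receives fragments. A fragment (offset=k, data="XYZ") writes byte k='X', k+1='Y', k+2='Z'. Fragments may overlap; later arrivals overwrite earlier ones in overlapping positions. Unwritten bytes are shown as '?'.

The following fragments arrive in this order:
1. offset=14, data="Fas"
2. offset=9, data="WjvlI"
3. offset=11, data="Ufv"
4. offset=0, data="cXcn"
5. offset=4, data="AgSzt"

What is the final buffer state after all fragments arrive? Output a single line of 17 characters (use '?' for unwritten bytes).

Answer: cXcnAgSztWjUfvFas

Derivation:
Fragment 1: offset=14 data="Fas" -> buffer=??????????????Fas
Fragment 2: offset=9 data="WjvlI" -> buffer=?????????WjvlIFas
Fragment 3: offset=11 data="Ufv" -> buffer=?????????WjUfvFas
Fragment 4: offset=0 data="cXcn" -> buffer=cXcn?????WjUfvFas
Fragment 5: offset=4 data="AgSzt" -> buffer=cXcnAgSztWjUfvFas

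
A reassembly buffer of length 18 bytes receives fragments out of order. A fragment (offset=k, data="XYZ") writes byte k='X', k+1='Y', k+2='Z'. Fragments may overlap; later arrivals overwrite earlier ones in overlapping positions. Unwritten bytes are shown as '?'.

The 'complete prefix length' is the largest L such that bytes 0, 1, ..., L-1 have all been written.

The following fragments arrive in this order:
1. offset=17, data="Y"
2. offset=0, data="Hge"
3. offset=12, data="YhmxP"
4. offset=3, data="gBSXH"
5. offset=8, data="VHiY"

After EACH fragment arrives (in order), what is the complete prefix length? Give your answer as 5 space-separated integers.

Answer: 0 3 3 8 18

Derivation:
Fragment 1: offset=17 data="Y" -> buffer=?????????????????Y -> prefix_len=0
Fragment 2: offset=0 data="Hge" -> buffer=Hge??????????????Y -> prefix_len=3
Fragment 3: offset=12 data="YhmxP" -> buffer=Hge?????????YhmxPY -> prefix_len=3
Fragment 4: offset=3 data="gBSXH" -> buffer=HgegBSXH????YhmxPY -> prefix_len=8
Fragment 5: offset=8 data="VHiY" -> buffer=HgegBSXHVHiYYhmxPY -> prefix_len=18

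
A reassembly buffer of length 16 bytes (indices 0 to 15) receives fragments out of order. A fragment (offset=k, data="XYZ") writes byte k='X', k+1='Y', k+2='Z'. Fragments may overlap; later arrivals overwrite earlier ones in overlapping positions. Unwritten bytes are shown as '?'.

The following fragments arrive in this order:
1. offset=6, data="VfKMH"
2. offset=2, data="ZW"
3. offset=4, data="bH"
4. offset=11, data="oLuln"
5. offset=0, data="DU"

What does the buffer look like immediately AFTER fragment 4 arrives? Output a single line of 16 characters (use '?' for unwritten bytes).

Fragment 1: offset=6 data="VfKMH" -> buffer=??????VfKMH?????
Fragment 2: offset=2 data="ZW" -> buffer=??ZW??VfKMH?????
Fragment 3: offset=4 data="bH" -> buffer=??ZWbHVfKMH?????
Fragment 4: offset=11 data="oLuln" -> buffer=??ZWbHVfKMHoLuln

Answer: ??ZWbHVfKMHoLuln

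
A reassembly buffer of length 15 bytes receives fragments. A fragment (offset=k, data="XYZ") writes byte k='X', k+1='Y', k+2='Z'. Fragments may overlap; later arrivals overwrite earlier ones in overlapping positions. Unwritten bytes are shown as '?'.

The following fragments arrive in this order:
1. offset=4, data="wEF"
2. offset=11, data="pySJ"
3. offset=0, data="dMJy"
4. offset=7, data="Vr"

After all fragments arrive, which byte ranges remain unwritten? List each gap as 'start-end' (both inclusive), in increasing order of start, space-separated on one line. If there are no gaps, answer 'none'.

Answer: 9-10

Derivation:
Fragment 1: offset=4 len=3
Fragment 2: offset=11 len=4
Fragment 3: offset=0 len=4
Fragment 4: offset=7 len=2
Gaps: 9-10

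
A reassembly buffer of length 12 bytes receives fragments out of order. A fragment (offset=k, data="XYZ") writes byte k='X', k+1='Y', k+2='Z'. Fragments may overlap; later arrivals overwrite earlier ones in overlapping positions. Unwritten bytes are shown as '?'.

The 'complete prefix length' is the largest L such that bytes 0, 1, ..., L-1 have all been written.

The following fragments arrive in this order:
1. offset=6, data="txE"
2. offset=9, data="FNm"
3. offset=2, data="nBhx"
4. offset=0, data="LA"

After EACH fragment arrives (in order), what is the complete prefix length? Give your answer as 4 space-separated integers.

Fragment 1: offset=6 data="txE" -> buffer=??????txE??? -> prefix_len=0
Fragment 2: offset=9 data="FNm" -> buffer=??????txEFNm -> prefix_len=0
Fragment 3: offset=2 data="nBhx" -> buffer=??nBhxtxEFNm -> prefix_len=0
Fragment 4: offset=0 data="LA" -> buffer=LAnBhxtxEFNm -> prefix_len=12

Answer: 0 0 0 12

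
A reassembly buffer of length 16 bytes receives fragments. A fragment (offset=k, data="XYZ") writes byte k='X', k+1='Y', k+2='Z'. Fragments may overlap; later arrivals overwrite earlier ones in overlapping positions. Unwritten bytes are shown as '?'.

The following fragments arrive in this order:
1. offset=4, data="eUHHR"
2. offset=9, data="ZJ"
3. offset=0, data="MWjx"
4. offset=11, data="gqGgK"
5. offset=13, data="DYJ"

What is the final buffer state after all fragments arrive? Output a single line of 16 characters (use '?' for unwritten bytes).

Fragment 1: offset=4 data="eUHHR" -> buffer=????eUHHR???????
Fragment 2: offset=9 data="ZJ" -> buffer=????eUHHRZJ?????
Fragment 3: offset=0 data="MWjx" -> buffer=MWjxeUHHRZJ?????
Fragment 4: offset=11 data="gqGgK" -> buffer=MWjxeUHHRZJgqGgK
Fragment 5: offset=13 data="DYJ" -> buffer=MWjxeUHHRZJgqDYJ

Answer: MWjxeUHHRZJgqDYJ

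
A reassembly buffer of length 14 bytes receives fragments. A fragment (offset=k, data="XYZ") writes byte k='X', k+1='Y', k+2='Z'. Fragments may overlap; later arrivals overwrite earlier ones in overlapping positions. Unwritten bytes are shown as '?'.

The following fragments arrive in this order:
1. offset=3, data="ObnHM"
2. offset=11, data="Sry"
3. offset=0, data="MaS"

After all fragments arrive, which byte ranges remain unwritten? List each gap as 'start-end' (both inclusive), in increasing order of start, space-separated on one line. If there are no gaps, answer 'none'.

Answer: 8-10

Derivation:
Fragment 1: offset=3 len=5
Fragment 2: offset=11 len=3
Fragment 3: offset=0 len=3
Gaps: 8-10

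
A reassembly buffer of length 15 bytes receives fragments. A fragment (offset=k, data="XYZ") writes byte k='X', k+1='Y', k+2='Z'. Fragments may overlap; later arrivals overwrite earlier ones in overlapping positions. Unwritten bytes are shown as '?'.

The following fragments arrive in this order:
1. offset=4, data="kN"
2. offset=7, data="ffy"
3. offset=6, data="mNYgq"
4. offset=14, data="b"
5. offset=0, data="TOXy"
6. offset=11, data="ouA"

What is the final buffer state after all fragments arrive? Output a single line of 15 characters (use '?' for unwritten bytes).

Fragment 1: offset=4 data="kN" -> buffer=????kN?????????
Fragment 2: offset=7 data="ffy" -> buffer=????kN?ffy?????
Fragment 3: offset=6 data="mNYgq" -> buffer=????kNmNYgq????
Fragment 4: offset=14 data="b" -> buffer=????kNmNYgq???b
Fragment 5: offset=0 data="TOXy" -> buffer=TOXykNmNYgq???b
Fragment 6: offset=11 data="ouA" -> buffer=TOXykNmNYgqouAb

Answer: TOXykNmNYgqouAb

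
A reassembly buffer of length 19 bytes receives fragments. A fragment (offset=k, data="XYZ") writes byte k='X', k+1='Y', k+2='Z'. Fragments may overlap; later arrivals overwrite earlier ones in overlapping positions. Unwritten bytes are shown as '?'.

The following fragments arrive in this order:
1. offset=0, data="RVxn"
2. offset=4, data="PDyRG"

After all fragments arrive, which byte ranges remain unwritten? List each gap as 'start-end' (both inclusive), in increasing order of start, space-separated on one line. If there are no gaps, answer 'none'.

Answer: 9-18

Derivation:
Fragment 1: offset=0 len=4
Fragment 2: offset=4 len=5
Gaps: 9-18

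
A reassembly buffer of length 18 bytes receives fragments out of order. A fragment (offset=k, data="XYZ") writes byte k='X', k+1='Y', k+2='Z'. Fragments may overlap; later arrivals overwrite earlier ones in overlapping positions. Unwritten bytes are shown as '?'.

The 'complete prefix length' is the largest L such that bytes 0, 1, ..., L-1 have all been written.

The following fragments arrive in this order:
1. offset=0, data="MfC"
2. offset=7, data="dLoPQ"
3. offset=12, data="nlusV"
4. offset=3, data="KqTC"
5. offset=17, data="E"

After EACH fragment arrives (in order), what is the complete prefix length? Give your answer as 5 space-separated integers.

Fragment 1: offset=0 data="MfC" -> buffer=MfC??????????????? -> prefix_len=3
Fragment 2: offset=7 data="dLoPQ" -> buffer=MfC????dLoPQ?????? -> prefix_len=3
Fragment 3: offset=12 data="nlusV" -> buffer=MfC????dLoPQnlusV? -> prefix_len=3
Fragment 4: offset=3 data="KqTC" -> buffer=MfCKqTCdLoPQnlusV? -> prefix_len=17
Fragment 5: offset=17 data="E" -> buffer=MfCKqTCdLoPQnlusVE -> prefix_len=18

Answer: 3 3 3 17 18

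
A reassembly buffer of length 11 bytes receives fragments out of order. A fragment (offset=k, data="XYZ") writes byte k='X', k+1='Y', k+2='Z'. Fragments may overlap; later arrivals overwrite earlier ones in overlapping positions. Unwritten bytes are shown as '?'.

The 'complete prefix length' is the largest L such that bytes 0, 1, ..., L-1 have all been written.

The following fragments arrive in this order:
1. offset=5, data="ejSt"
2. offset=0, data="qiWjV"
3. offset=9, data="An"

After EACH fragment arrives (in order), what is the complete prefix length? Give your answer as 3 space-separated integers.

Fragment 1: offset=5 data="ejSt" -> buffer=?????ejSt?? -> prefix_len=0
Fragment 2: offset=0 data="qiWjV" -> buffer=qiWjVejSt?? -> prefix_len=9
Fragment 3: offset=9 data="An" -> buffer=qiWjVejStAn -> prefix_len=11

Answer: 0 9 11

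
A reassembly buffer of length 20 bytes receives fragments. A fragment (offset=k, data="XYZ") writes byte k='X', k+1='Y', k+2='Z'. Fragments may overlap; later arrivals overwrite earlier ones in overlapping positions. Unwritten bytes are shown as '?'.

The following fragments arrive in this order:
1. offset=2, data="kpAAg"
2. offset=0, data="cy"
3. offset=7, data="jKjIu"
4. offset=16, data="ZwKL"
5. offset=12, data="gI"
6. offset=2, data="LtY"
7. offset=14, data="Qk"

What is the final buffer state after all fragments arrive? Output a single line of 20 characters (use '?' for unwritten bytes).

Answer: cyLtYAgjKjIugIQkZwKL

Derivation:
Fragment 1: offset=2 data="kpAAg" -> buffer=??kpAAg?????????????
Fragment 2: offset=0 data="cy" -> buffer=cykpAAg?????????????
Fragment 3: offset=7 data="jKjIu" -> buffer=cykpAAgjKjIu????????
Fragment 4: offset=16 data="ZwKL" -> buffer=cykpAAgjKjIu????ZwKL
Fragment 5: offset=12 data="gI" -> buffer=cykpAAgjKjIugI??ZwKL
Fragment 6: offset=2 data="LtY" -> buffer=cyLtYAgjKjIugI??ZwKL
Fragment 7: offset=14 data="Qk" -> buffer=cyLtYAgjKjIugIQkZwKL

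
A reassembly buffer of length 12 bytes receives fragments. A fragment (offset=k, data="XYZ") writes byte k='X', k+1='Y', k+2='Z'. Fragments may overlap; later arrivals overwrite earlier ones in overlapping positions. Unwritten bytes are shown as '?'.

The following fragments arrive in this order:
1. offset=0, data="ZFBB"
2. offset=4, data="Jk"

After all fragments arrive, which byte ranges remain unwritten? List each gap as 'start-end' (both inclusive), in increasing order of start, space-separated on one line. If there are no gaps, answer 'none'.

Fragment 1: offset=0 len=4
Fragment 2: offset=4 len=2
Gaps: 6-11

Answer: 6-11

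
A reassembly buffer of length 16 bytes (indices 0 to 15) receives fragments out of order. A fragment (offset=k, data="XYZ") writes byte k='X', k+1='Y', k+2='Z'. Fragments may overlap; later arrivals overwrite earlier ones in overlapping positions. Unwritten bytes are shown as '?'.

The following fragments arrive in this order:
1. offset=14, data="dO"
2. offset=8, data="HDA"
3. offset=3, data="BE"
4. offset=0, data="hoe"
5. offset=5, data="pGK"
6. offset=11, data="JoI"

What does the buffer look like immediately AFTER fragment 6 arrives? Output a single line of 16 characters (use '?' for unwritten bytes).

Answer: hoeBEpGKHDAJoIdO

Derivation:
Fragment 1: offset=14 data="dO" -> buffer=??????????????dO
Fragment 2: offset=8 data="HDA" -> buffer=????????HDA???dO
Fragment 3: offset=3 data="BE" -> buffer=???BE???HDA???dO
Fragment 4: offset=0 data="hoe" -> buffer=hoeBE???HDA???dO
Fragment 5: offset=5 data="pGK" -> buffer=hoeBEpGKHDA???dO
Fragment 6: offset=11 data="JoI" -> buffer=hoeBEpGKHDAJoIdO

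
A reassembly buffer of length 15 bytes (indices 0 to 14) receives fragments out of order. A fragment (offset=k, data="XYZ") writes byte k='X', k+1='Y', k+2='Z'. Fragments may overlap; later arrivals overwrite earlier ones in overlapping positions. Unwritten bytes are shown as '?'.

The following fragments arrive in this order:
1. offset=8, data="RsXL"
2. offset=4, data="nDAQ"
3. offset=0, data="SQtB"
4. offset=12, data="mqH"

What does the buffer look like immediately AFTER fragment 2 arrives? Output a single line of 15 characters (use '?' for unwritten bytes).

Answer: ????nDAQRsXL???

Derivation:
Fragment 1: offset=8 data="RsXL" -> buffer=????????RsXL???
Fragment 2: offset=4 data="nDAQ" -> buffer=????nDAQRsXL???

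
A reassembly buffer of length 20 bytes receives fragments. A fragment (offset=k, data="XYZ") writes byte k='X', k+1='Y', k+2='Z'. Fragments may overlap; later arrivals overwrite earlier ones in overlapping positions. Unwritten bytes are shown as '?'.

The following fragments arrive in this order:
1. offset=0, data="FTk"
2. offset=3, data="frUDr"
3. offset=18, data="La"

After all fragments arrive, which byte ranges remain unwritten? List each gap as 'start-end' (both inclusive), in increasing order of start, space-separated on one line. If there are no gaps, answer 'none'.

Fragment 1: offset=0 len=3
Fragment 2: offset=3 len=5
Fragment 3: offset=18 len=2
Gaps: 8-17

Answer: 8-17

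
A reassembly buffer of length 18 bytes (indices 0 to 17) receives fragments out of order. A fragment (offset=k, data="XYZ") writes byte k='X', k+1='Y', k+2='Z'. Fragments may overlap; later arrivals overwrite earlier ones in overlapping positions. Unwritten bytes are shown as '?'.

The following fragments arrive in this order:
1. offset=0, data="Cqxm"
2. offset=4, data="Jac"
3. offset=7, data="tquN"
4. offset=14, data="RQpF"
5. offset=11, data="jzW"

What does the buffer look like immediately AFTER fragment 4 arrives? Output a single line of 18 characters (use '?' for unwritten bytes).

Answer: CqxmJactquN???RQpF

Derivation:
Fragment 1: offset=0 data="Cqxm" -> buffer=Cqxm??????????????
Fragment 2: offset=4 data="Jac" -> buffer=CqxmJac???????????
Fragment 3: offset=7 data="tquN" -> buffer=CqxmJactquN???????
Fragment 4: offset=14 data="RQpF" -> buffer=CqxmJactquN???RQpF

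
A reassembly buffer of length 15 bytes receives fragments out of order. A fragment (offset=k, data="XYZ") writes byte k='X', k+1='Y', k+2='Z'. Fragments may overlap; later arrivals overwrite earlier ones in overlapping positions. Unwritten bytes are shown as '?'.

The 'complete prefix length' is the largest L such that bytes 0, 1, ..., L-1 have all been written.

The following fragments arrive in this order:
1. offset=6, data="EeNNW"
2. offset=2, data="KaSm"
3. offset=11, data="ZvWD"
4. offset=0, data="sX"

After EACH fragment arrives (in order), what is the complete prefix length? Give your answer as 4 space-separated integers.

Fragment 1: offset=6 data="EeNNW" -> buffer=??????EeNNW???? -> prefix_len=0
Fragment 2: offset=2 data="KaSm" -> buffer=??KaSmEeNNW???? -> prefix_len=0
Fragment 3: offset=11 data="ZvWD" -> buffer=??KaSmEeNNWZvWD -> prefix_len=0
Fragment 4: offset=0 data="sX" -> buffer=sXKaSmEeNNWZvWD -> prefix_len=15

Answer: 0 0 0 15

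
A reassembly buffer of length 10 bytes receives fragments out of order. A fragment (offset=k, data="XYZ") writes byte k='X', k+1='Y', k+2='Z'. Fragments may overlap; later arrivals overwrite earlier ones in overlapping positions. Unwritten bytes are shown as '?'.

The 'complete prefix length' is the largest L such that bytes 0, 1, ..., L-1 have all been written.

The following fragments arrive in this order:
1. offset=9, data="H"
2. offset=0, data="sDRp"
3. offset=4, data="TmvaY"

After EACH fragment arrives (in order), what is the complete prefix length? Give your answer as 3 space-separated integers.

Fragment 1: offset=9 data="H" -> buffer=?????????H -> prefix_len=0
Fragment 2: offset=0 data="sDRp" -> buffer=sDRp?????H -> prefix_len=4
Fragment 3: offset=4 data="TmvaY" -> buffer=sDRpTmvaYH -> prefix_len=10

Answer: 0 4 10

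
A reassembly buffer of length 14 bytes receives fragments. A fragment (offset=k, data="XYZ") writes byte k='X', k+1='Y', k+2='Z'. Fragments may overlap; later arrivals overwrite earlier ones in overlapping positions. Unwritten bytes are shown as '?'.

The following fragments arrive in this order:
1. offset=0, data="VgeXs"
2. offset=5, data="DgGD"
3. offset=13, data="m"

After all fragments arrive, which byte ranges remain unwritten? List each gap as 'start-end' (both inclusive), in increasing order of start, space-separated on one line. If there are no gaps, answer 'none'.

Answer: 9-12

Derivation:
Fragment 1: offset=0 len=5
Fragment 2: offset=5 len=4
Fragment 3: offset=13 len=1
Gaps: 9-12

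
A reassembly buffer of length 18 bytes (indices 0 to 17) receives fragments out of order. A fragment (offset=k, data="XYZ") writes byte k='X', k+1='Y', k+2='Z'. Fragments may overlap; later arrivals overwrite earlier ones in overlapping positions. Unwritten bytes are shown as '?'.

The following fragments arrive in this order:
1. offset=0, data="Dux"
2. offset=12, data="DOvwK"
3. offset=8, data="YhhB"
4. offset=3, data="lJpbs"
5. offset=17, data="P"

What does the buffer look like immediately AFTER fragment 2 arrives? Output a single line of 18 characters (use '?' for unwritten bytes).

Answer: Dux?????????DOvwK?

Derivation:
Fragment 1: offset=0 data="Dux" -> buffer=Dux???????????????
Fragment 2: offset=12 data="DOvwK" -> buffer=Dux?????????DOvwK?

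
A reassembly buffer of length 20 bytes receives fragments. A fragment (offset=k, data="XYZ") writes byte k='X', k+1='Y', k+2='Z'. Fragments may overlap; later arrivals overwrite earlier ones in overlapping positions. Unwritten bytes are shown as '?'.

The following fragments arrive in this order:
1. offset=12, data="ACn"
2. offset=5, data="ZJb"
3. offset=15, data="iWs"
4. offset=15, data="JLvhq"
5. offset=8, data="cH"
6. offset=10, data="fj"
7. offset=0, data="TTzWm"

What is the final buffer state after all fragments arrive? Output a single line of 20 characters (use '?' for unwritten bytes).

Fragment 1: offset=12 data="ACn" -> buffer=????????????ACn?????
Fragment 2: offset=5 data="ZJb" -> buffer=?????ZJb????ACn?????
Fragment 3: offset=15 data="iWs" -> buffer=?????ZJb????ACniWs??
Fragment 4: offset=15 data="JLvhq" -> buffer=?????ZJb????ACnJLvhq
Fragment 5: offset=8 data="cH" -> buffer=?????ZJbcH??ACnJLvhq
Fragment 6: offset=10 data="fj" -> buffer=?????ZJbcHfjACnJLvhq
Fragment 7: offset=0 data="TTzWm" -> buffer=TTzWmZJbcHfjACnJLvhq

Answer: TTzWmZJbcHfjACnJLvhq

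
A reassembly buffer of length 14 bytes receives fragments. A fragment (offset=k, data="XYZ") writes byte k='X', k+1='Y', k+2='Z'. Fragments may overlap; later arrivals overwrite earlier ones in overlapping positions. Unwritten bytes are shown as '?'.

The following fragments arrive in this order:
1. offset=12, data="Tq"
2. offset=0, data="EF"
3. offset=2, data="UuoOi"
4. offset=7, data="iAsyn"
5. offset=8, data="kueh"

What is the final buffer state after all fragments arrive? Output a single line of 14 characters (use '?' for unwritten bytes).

Answer: EFUuoOiikuehTq

Derivation:
Fragment 1: offset=12 data="Tq" -> buffer=????????????Tq
Fragment 2: offset=0 data="EF" -> buffer=EF??????????Tq
Fragment 3: offset=2 data="UuoOi" -> buffer=EFUuoOi?????Tq
Fragment 4: offset=7 data="iAsyn" -> buffer=EFUuoOiiAsynTq
Fragment 5: offset=8 data="kueh" -> buffer=EFUuoOiikuehTq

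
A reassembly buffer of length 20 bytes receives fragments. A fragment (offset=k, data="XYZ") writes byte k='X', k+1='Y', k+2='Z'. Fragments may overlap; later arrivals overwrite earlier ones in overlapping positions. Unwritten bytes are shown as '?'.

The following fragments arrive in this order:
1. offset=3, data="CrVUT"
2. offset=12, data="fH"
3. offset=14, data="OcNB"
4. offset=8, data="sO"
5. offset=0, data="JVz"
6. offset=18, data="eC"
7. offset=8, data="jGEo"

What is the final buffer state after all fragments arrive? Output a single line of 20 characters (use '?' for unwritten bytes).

Fragment 1: offset=3 data="CrVUT" -> buffer=???CrVUT????????????
Fragment 2: offset=12 data="fH" -> buffer=???CrVUT????fH??????
Fragment 3: offset=14 data="OcNB" -> buffer=???CrVUT????fHOcNB??
Fragment 4: offset=8 data="sO" -> buffer=???CrVUTsO??fHOcNB??
Fragment 5: offset=0 data="JVz" -> buffer=JVzCrVUTsO??fHOcNB??
Fragment 6: offset=18 data="eC" -> buffer=JVzCrVUTsO??fHOcNBeC
Fragment 7: offset=8 data="jGEo" -> buffer=JVzCrVUTjGEofHOcNBeC

Answer: JVzCrVUTjGEofHOcNBeC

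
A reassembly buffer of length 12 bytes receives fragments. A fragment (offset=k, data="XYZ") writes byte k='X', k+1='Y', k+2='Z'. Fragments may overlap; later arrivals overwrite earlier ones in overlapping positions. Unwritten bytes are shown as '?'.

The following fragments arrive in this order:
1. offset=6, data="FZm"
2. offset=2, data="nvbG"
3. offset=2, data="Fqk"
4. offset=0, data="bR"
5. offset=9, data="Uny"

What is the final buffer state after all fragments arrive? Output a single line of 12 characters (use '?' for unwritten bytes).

Fragment 1: offset=6 data="FZm" -> buffer=??????FZm???
Fragment 2: offset=2 data="nvbG" -> buffer=??nvbGFZm???
Fragment 3: offset=2 data="Fqk" -> buffer=??FqkGFZm???
Fragment 4: offset=0 data="bR" -> buffer=bRFqkGFZm???
Fragment 5: offset=9 data="Uny" -> buffer=bRFqkGFZmUny

Answer: bRFqkGFZmUny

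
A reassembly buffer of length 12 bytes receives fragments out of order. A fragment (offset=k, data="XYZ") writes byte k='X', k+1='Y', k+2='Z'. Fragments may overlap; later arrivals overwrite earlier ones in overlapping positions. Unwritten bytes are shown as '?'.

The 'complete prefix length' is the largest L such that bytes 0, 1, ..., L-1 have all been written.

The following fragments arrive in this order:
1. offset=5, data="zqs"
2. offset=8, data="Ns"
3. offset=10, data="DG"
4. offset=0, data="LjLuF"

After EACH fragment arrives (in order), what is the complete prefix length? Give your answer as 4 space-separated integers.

Fragment 1: offset=5 data="zqs" -> buffer=?????zqs???? -> prefix_len=0
Fragment 2: offset=8 data="Ns" -> buffer=?????zqsNs?? -> prefix_len=0
Fragment 3: offset=10 data="DG" -> buffer=?????zqsNsDG -> prefix_len=0
Fragment 4: offset=0 data="LjLuF" -> buffer=LjLuFzqsNsDG -> prefix_len=12

Answer: 0 0 0 12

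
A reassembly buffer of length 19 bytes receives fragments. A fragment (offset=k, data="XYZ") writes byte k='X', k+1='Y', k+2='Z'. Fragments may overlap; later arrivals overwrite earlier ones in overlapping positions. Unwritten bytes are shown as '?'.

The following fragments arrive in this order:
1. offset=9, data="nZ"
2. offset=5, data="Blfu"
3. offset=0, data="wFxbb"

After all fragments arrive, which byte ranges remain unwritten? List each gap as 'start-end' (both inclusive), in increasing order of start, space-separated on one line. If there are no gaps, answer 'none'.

Answer: 11-18

Derivation:
Fragment 1: offset=9 len=2
Fragment 2: offset=5 len=4
Fragment 3: offset=0 len=5
Gaps: 11-18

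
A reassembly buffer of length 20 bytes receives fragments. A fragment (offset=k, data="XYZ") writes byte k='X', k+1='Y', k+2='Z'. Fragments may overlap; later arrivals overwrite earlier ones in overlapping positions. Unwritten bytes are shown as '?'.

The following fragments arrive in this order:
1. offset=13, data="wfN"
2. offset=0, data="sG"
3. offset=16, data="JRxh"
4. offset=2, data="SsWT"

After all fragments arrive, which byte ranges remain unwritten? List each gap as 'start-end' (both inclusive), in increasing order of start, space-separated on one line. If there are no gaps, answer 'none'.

Fragment 1: offset=13 len=3
Fragment 2: offset=0 len=2
Fragment 3: offset=16 len=4
Fragment 4: offset=2 len=4
Gaps: 6-12

Answer: 6-12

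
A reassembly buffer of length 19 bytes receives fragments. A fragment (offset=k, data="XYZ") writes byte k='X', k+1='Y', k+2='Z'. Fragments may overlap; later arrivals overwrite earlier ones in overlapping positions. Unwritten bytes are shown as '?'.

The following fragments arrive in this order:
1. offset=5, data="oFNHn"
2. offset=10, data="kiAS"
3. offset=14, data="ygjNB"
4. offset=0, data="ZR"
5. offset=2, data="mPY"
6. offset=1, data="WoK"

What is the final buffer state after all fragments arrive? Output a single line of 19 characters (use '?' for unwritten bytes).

Answer: ZWoKYoFNHnkiASygjNB

Derivation:
Fragment 1: offset=5 data="oFNHn" -> buffer=?????oFNHn?????????
Fragment 2: offset=10 data="kiAS" -> buffer=?????oFNHnkiAS?????
Fragment 3: offset=14 data="ygjNB" -> buffer=?????oFNHnkiASygjNB
Fragment 4: offset=0 data="ZR" -> buffer=ZR???oFNHnkiASygjNB
Fragment 5: offset=2 data="mPY" -> buffer=ZRmPYoFNHnkiASygjNB
Fragment 6: offset=1 data="WoK" -> buffer=ZWoKYoFNHnkiASygjNB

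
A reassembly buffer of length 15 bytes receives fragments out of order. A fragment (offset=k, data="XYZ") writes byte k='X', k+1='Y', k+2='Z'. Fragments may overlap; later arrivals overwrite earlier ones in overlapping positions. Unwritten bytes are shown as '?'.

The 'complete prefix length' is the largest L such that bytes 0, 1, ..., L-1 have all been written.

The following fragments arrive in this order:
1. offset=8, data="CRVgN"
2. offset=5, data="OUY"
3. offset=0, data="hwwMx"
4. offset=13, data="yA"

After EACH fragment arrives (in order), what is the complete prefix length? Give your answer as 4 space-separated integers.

Answer: 0 0 13 15

Derivation:
Fragment 1: offset=8 data="CRVgN" -> buffer=????????CRVgN?? -> prefix_len=0
Fragment 2: offset=5 data="OUY" -> buffer=?????OUYCRVgN?? -> prefix_len=0
Fragment 3: offset=0 data="hwwMx" -> buffer=hwwMxOUYCRVgN?? -> prefix_len=13
Fragment 4: offset=13 data="yA" -> buffer=hwwMxOUYCRVgNyA -> prefix_len=15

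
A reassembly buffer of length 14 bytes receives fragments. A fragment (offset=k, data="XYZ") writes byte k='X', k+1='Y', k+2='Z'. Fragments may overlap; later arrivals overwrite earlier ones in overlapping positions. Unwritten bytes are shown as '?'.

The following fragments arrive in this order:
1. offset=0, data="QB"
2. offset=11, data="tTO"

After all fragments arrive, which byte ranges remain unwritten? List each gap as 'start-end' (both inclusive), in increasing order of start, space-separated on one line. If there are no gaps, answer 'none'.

Answer: 2-10

Derivation:
Fragment 1: offset=0 len=2
Fragment 2: offset=11 len=3
Gaps: 2-10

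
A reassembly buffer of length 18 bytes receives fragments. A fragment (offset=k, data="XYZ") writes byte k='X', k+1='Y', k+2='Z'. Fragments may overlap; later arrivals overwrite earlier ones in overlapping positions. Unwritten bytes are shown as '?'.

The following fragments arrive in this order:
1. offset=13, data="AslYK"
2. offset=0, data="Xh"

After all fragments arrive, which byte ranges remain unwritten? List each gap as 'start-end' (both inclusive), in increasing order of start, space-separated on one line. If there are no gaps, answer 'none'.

Answer: 2-12

Derivation:
Fragment 1: offset=13 len=5
Fragment 2: offset=0 len=2
Gaps: 2-12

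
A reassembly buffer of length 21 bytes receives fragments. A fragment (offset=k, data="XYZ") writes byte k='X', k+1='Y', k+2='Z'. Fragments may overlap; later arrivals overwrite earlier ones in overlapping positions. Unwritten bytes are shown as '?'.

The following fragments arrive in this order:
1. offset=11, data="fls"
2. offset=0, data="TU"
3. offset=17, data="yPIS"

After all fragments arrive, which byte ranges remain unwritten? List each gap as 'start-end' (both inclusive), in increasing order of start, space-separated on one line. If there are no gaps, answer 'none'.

Fragment 1: offset=11 len=3
Fragment 2: offset=0 len=2
Fragment 3: offset=17 len=4
Gaps: 2-10 14-16

Answer: 2-10 14-16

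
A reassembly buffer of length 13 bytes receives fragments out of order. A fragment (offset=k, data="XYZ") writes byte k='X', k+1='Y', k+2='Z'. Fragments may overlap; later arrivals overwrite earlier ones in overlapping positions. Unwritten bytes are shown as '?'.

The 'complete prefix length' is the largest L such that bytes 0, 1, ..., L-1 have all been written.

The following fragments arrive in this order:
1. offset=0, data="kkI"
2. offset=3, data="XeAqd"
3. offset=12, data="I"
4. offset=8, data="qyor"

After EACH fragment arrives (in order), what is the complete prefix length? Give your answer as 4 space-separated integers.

Answer: 3 8 8 13

Derivation:
Fragment 1: offset=0 data="kkI" -> buffer=kkI?????????? -> prefix_len=3
Fragment 2: offset=3 data="XeAqd" -> buffer=kkIXeAqd????? -> prefix_len=8
Fragment 3: offset=12 data="I" -> buffer=kkIXeAqd????I -> prefix_len=8
Fragment 4: offset=8 data="qyor" -> buffer=kkIXeAqdqyorI -> prefix_len=13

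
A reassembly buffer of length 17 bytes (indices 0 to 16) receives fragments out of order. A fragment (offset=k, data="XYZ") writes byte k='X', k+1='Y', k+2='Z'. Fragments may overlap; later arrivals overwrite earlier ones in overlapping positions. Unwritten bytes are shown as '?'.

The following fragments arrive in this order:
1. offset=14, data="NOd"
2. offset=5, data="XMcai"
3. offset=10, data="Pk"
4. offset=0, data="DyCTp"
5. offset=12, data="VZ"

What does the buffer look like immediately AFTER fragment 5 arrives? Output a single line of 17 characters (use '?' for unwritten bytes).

Fragment 1: offset=14 data="NOd" -> buffer=??????????????NOd
Fragment 2: offset=5 data="XMcai" -> buffer=?????XMcai????NOd
Fragment 3: offset=10 data="Pk" -> buffer=?????XMcaiPk??NOd
Fragment 4: offset=0 data="DyCTp" -> buffer=DyCTpXMcaiPk??NOd
Fragment 5: offset=12 data="VZ" -> buffer=DyCTpXMcaiPkVZNOd

Answer: DyCTpXMcaiPkVZNOd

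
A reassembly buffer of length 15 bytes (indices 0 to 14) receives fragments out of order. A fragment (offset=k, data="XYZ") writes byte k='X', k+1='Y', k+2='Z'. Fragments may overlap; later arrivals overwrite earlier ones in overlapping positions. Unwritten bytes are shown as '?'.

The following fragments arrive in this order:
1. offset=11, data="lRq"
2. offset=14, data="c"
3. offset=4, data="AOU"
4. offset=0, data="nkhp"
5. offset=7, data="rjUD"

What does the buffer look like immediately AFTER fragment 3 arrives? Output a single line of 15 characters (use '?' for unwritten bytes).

Answer: ????AOU????lRqc

Derivation:
Fragment 1: offset=11 data="lRq" -> buffer=???????????lRq?
Fragment 2: offset=14 data="c" -> buffer=???????????lRqc
Fragment 3: offset=4 data="AOU" -> buffer=????AOU????lRqc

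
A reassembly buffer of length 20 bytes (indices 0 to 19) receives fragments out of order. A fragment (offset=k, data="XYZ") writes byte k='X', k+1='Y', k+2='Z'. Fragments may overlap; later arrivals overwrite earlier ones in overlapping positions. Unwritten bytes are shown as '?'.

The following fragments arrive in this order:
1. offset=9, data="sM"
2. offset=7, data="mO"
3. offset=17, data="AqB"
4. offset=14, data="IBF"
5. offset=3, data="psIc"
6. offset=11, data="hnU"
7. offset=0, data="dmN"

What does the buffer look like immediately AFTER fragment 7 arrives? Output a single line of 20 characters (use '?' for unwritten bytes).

Fragment 1: offset=9 data="sM" -> buffer=?????????sM?????????
Fragment 2: offset=7 data="mO" -> buffer=???????mOsM?????????
Fragment 3: offset=17 data="AqB" -> buffer=???????mOsM??????AqB
Fragment 4: offset=14 data="IBF" -> buffer=???????mOsM???IBFAqB
Fragment 5: offset=3 data="psIc" -> buffer=???psIcmOsM???IBFAqB
Fragment 6: offset=11 data="hnU" -> buffer=???psIcmOsMhnUIBFAqB
Fragment 7: offset=0 data="dmN" -> buffer=dmNpsIcmOsMhnUIBFAqB

Answer: dmNpsIcmOsMhnUIBFAqB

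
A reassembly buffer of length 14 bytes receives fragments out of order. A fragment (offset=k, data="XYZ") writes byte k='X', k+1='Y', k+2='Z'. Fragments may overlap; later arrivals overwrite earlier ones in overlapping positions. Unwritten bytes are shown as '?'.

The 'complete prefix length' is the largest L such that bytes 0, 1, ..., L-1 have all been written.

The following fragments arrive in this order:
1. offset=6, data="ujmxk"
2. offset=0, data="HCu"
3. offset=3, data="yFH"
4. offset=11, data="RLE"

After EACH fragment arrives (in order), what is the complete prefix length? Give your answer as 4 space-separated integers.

Fragment 1: offset=6 data="ujmxk" -> buffer=??????ujmxk??? -> prefix_len=0
Fragment 2: offset=0 data="HCu" -> buffer=HCu???ujmxk??? -> prefix_len=3
Fragment 3: offset=3 data="yFH" -> buffer=HCuyFHujmxk??? -> prefix_len=11
Fragment 4: offset=11 data="RLE" -> buffer=HCuyFHujmxkRLE -> prefix_len=14

Answer: 0 3 11 14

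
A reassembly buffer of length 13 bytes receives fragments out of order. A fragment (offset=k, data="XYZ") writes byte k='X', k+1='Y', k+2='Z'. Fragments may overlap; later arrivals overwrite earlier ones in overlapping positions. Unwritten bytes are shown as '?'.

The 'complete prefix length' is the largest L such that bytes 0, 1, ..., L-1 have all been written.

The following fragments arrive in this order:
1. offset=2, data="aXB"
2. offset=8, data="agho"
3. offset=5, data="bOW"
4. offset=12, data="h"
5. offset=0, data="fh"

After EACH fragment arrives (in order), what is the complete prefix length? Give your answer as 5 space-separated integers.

Answer: 0 0 0 0 13

Derivation:
Fragment 1: offset=2 data="aXB" -> buffer=??aXB???????? -> prefix_len=0
Fragment 2: offset=8 data="agho" -> buffer=??aXB???agho? -> prefix_len=0
Fragment 3: offset=5 data="bOW" -> buffer=??aXBbOWagho? -> prefix_len=0
Fragment 4: offset=12 data="h" -> buffer=??aXBbOWaghoh -> prefix_len=0
Fragment 5: offset=0 data="fh" -> buffer=fhaXBbOWaghoh -> prefix_len=13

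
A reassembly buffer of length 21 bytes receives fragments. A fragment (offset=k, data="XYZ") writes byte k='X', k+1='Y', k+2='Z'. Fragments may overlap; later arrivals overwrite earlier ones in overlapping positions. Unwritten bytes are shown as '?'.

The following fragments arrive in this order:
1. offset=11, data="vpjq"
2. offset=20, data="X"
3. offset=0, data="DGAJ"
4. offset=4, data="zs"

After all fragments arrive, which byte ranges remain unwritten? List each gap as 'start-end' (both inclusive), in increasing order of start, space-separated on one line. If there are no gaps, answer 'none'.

Fragment 1: offset=11 len=4
Fragment 2: offset=20 len=1
Fragment 3: offset=0 len=4
Fragment 4: offset=4 len=2
Gaps: 6-10 15-19

Answer: 6-10 15-19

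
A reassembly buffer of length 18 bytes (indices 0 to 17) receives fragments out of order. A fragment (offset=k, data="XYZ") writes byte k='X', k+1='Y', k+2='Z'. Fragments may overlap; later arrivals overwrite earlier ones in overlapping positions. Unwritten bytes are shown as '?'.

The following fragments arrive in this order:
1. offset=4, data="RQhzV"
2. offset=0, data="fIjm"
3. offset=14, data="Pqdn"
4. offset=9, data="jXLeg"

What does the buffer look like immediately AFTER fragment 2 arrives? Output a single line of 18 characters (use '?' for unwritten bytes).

Fragment 1: offset=4 data="RQhzV" -> buffer=????RQhzV?????????
Fragment 2: offset=0 data="fIjm" -> buffer=fIjmRQhzV?????????

Answer: fIjmRQhzV?????????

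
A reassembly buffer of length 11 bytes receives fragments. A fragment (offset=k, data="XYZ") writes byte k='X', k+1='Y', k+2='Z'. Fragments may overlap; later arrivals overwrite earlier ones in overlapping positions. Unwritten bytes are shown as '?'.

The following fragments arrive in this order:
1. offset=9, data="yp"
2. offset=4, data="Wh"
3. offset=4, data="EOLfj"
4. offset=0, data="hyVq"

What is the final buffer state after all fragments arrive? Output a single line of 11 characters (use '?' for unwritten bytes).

Fragment 1: offset=9 data="yp" -> buffer=?????????yp
Fragment 2: offset=4 data="Wh" -> buffer=????Wh???yp
Fragment 3: offset=4 data="EOLfj" -> buffer=????EOLfjyp
Fragment 4: offset=0 data="hyVq" -> buffer=hyVqEOLfjyp

Answer: hyVqEOLfjyp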